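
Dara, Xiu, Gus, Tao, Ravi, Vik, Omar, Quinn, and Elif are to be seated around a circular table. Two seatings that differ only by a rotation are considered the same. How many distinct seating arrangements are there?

40320

Fix one person's seat to break rotational symmetry; the remaining 8 people can be arranged in (8)! = 40320 ways.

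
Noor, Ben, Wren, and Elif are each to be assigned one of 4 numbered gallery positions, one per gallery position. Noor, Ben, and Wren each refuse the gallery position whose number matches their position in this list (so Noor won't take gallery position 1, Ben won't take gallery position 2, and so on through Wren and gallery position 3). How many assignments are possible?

11

Let Aᵢ (for i ∈ {1, 2, 3}) be the placements that put person i in their forbidden gallery position. Any j of these fix j positions, leaving (4−j)! ways to fill the rest, and there are C(3,j) ways to pick which j.
By inclusion–exclusion, the number of valid placements is Σ_{j=0}^{3} (−1)^j C(3,j)·(4−j)!.
Computing: 24 − 18 + 6 − 1 = 11.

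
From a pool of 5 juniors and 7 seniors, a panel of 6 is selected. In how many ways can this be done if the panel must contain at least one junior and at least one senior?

917

Unrestricted: C(12,6) = 924 ways to pick any 6 of the 12.
Subtract selections that omit an entire group: no juniors → C(7,6) = 7; no seniors → C(5,6) = 0.
Both groups omitted at once is impossible, so 924 − 7 = 917.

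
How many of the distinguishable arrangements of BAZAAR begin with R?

20

With the first slot taken by R, it remains to arrange the other 5 letters (BAZAA).
Those 5 letters have A appearing 3 times, giving (5)!/(3!) = 20.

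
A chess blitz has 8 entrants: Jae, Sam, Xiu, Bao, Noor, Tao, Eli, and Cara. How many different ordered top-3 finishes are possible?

This is an ordered selection of 3 from 8: P(8,3).
That gives 8 × 7 × 6 = 336.

336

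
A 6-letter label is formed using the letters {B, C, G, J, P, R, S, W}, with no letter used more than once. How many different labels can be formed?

This is a permutation of 6 out of 8: P(8,6) = 8!/2!.
8 × 7 × 6 × 5 × 4 × 3 = 20160.

20160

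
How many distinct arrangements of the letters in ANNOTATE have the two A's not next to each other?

Total arrangements of ANNOTATE: 8!/(2!·2!·2!) = 5040.
If the two A's are adjacent, glue them into one block, leaving 7 items to arrange: (7)!/(2!·2!) = 1260 ways.
Subtracting, 5040 − 1260 = 3780 arrangements keep the A's apart.

3780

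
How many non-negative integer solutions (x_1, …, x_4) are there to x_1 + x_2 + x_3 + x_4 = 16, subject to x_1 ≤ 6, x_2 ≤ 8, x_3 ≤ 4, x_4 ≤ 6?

By stars and bars, unrestricted non-negative solutions to x_1+…+x_4 = 16 number C(16+3,3) = 969.
Subtract solutions that violate a single cap (substitute x_i' = x_i − (cap_i+1)): x_1 ≥ 7 gives C(12,3) = 220; x_2 ≥ 9 gives C(10,3) = 120; x_3 ≥ 5 gives C(14,3) = 364; x_4 ≥ 7 gives C(12,3) = 220. Together 924.
Add back pairs where two caps are both exceeded: 1 + 35 + 10 + 10 + 1 + 35 = 92.
By inclusion–exclusion the count is 969 − 924 + 92 = 137.

137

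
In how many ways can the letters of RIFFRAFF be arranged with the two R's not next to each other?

There are 8!/(4!·2!) = 840 arrangements of RIFFRAFF in total.
Arrangements with the R's together: treat RR as one letter, giving (7)!/(4!) = 210.
Hence 840 − 210 = 630.

630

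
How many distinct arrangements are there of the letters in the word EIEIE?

10

The 5 letters of EIEIE have repeats: E appearing 3 times and I appearing twice.
The number of distinct arrangements is 5!/(3!·2!) = 120/12 = 10.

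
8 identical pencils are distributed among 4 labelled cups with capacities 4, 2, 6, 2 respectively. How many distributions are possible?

Without the upper bounds there are C(11,3) = 165 ways to split 8 among 4 cups.
Subtract solutions that violate a single cap (substitute x_i' = x_i − (cap_i+1)): x_1 ≥ 5 gives C(6,3) = 20; x_2 ≥ 3 gives C(8,3) = 56; x_3 ≥ 7 gives C(4,3) = 4; x_4 ≥ 3 gives C(8,3) = 56. Together 136.
Add back pairs where two caps are both exceeded: 1 + 0 + 1 + 0 + 10 + 0 = 12.
By inclusion–exclusion the count is 165 − 136 + 12 = 41.

41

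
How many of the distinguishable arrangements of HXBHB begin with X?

6

Fix X in the first position and arrange the remaining 4 letters.
Those 4 letters have B appearing twice and H appearing twice, giving (4)!/(2!·2!) = 6.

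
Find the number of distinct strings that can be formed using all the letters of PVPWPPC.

The 7 letters of PVPWPPC have repeats: P appearing 4 times.
The number of distinct arrangements is 7!/(4!) = 5040/24 = 210.

210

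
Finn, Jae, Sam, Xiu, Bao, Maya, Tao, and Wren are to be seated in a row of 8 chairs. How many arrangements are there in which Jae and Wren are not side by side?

There are 8! = 40320 arrangements in all. If Jae and Wren are adjacent, merging them into one block gives 2·(7)! = 10080 arrangements.
So 40320 − 10080 = 30240 arrangements keep them apart.

30240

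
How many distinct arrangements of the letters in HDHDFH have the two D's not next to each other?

Total arrangements of HDHDFH: 6!/(3!·2!) = 60.
If the two D's are adjacent, glue them into one block, leaving 5 items to arrange: (5)!/(3!) = 20 ways.
Subtracting, 60 − 20 = 40 arrangements keep the D's apart.

40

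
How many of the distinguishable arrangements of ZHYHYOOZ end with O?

630

With the last slot taken by O, it remains to arrange the other 7 letters (ZHYHYOZ).
Those 7 letters have H appearing twice, Y appearing twice, and Z appearing twice, giving (7)!/(2!·2!·2!) = 630.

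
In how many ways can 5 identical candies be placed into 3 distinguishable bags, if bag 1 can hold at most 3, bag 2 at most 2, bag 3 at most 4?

11

By stars and bars, unrestricted non-negative solutions to x_1+…+x_3 = 5 number C(5+2,2) = 21.
Subtract solutions that violate a single cap (substitute x_i' = x_i − (cap_i+1)): x_1 ≥ 4 gives C(3,2) = 3; x_2 ≥ 3 gives C(4,2) = 6; x_3 ≥ 5 gives C(2,2) = 1. Together 10.
No two caps can be exceeded simultaneously, so the pair terms are all 0.
By inclusion–exclusion the count is 21 − 10 + 0 = 11.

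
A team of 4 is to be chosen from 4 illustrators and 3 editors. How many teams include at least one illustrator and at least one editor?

34

With no constraint there are C(7,4) = 35 possible selections.
Selections missing a whole group: no illustrators → C(3,4) = 0; no editors → C(4,4) = 1.
Both groups omitted at once is impossible, so 35 − 1 = 34.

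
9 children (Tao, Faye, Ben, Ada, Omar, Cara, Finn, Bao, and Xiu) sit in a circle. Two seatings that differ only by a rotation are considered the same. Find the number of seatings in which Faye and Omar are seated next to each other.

Treat {Faye, Omar} as one unit (2 internal orders) and seat the resulting 8 units around the table: (7)! circular arrangements.
So 2 × (7)! = 2 × 5040 = 10080.

10080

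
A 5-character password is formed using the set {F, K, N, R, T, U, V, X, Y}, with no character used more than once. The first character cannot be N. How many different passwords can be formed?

The first character has 9−1 = 8 choices (anything except N).
The remaining 4 characters are filled from the other 8 symbols without repetition: 8 × 7 × 6 × 5 = 1680.
Total: 8 × 1680 = 13440.

13440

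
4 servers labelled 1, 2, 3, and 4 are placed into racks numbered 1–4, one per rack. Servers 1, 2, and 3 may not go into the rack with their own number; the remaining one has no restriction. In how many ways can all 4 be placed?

11

Let Aᵢ (for i ∈ {1, 2, 3}) be the placements that put server i in its forbidden rack. Any j of these fix j positions, leaving (4−j)! ways to fill the rest, and there are C(3,j) ways to pick which j.
By inclusion–exclusion, the number of valid placements is Σ_{j=0}^{3} (−1)^j C(3,j)·(4−j)!.
Computing: 24 − 18 + 6 − 1 = 11.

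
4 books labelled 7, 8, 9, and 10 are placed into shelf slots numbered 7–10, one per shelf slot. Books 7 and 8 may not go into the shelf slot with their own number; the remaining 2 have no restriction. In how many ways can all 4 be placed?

Let Aᵢ (for i ∈ {7, 8}) be the placements that put book i in its forbidden shelf slot. Any j of these fix j positions, leaving (4−j)! ways to fill the rest, and there are C(2,j) ways to pick which j.
By inclusion–exclusion, the number of valid placements is Σ_{j=0}^{2} (−1)^j C(2,j)·(4−j)!.
Computing: 24 − 12 + 2 = 14.

14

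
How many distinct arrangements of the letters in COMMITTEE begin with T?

10080

With the first slot taken by T, it remains to arrange the other 8 letters (COMMITEE).
Those 8 letters have E appearing twice and M appearing twice, giving (8)!/(2!·2!) = 10080.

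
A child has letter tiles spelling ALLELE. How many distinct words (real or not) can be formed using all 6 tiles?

Letter multiplicities in ALLELE: A×1, E×2, L×3.
Dividing 6! = 720 by 3!·2! = 12 for the repeated letters gives 60.

60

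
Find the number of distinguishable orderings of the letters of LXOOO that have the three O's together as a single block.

Treat the 3 copies of O as a single block. The multiset to arrange is then {OOO, L, X}, 3 items in all.
All 3 items are distinct, so there are (3)! = 6 arrangements.

6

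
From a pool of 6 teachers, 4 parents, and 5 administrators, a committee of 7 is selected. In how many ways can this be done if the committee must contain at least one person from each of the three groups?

Unrestricted: C(15,7) = 6435 ways to pick any 7 of the 15.
Subtract selections that omit an entire group: no teachers → C(9,7) = 36; no parents → C(11,7) = 330; no administrators → C(10,7) = 120.
Add back selections omitting two groups (i.e. drawn from a single group): C(6,7) + C(4,7) + C(5,7) = 0.
By inclusion–exclusion: 6435 − 486 + 0 = 5949.

5949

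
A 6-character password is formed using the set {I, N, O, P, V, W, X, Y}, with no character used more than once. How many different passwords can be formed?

20160

Choose and order 6 of the 8 symbols: the first character has 8 options, the next 7, and so on down to 3.
8 × 7 × 6 × 5 × 4 × 3 = 20160.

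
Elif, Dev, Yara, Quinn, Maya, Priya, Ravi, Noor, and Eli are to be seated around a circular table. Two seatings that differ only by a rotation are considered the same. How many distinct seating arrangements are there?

40320

Fix one person's seat to break rotational symmetry; the remaining 8 people can be arranged in (8)! = 40320 ways.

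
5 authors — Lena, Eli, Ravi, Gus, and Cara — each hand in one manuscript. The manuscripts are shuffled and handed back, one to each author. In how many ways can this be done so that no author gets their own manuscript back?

44

This is the derangement count D_5: permutations of 5 items with no fixed point.
By inclusion–exclusion this is Σ_{j=0}^{5} (−1)^j C(5,j)·(5−j)!.
Computing: 120 − 120 + 60 − 20 + 5 − 1 = 44.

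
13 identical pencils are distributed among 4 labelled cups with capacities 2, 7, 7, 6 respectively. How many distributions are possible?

By stars and bars, unrestricted non-negative solutions to x_1+…+x_4 = 13 number C(13+3,3) = 560.
Subtract solutions that violate a single cap (substitute x_i' = x_i − (cap_i+1)): x_1 ≥ 3 gives C(13,3) = 286; x_2 ≥ 8 gives C(8,3) = 56; x_3 ≥ 8 gives C(8,3) = 56; x_4 ≥ 7 gives C(9,3) = 84. Together 482.
Add back pairs where two caps are both exceeded: 10 + 10 + 20 + 0 + 0 + 0 = 40.
By inclusion–exclusion the count is 560 − 482 + 40 = 118.

118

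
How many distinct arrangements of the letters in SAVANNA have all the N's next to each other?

120

Treat the 2 copies of N as a single block. The multiset to arrange is then {NN, A, A, A, S, V}, 6 items in all.
That gives (6)!/(3!) = 120 arrangements.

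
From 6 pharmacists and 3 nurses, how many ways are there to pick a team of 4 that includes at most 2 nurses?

120

Split by how many nurses are chosen (0 through 2).
Sum: C(3,0)·C(6,4) + C(3,1)·C(6,3) + C(3,2)·C(6,2) = 15 + 60 + 45 = 120.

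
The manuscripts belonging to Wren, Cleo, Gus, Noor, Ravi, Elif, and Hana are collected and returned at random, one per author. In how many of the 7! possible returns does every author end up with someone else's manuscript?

1854

Count assignments avoiding every fixed point. For any j of the 7 authors fixed to their own manuscript, the other 7−j can be arranged in (7−j)! ways.
By inclusion–exclusion this is Σ_{j=0}^{7} (−1)^j C(7,j)·(7−j)!.
Computing: 5040 − 5040 + 2520 − 840 + 210 − 42 + 7 − 1 = 1854.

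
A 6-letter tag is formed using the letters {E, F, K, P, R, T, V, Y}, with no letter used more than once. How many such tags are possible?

20160

With no repetition, fill the 6 letters in order: 8 choices, then 7, down to 3.
That product is 8 × 7 × 6 × 5 × 4 × 3 = 20160.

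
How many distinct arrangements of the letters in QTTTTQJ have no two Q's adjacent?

75

There are 7!/(4!·2!) = 105 arrangements of QTTTTQJ in total.
If the two Q's are adjacent, glue them into one block, leaving 6 items to arrange: (6)!/(4!) = 30 ways.
Subtracting, 105 − 30 = 75 arrangements keep the Q's apart.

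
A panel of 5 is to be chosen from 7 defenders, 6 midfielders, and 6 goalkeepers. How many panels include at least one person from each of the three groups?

With no constraint there are C(19,5) = 11628 possible selections.
Subtract selections that omit an entire group: no defenders → C(12,5) = 792; no midfielders → C(13,5) = 1287; no goalkeepers → C(13,5) = 1287.
Add back selections omitting two groups (i.e. drawn from a single group): C(7,5) + C(6,5) + C(6,5) = 33.
By inclusion–exclusion: 11628 − 3366 + 33 = 8295.

8295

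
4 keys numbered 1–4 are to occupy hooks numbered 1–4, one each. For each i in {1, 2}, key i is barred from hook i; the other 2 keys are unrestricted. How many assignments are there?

14

Let Aᵢ (for i ∈ {1, 2}) be the placements that put key i in its forbidden hook. Any j of these fix j positions, leaving (4−j)! ways to fill the rest, and there are C(2,j) ways to pick which j.
By inclusion–exclusion, the number of valid placements is Σ_{j=0}^{2} (−1)^j C(2,j)·(4−j)!.
Computing: 24 − 12 + 2 = 14.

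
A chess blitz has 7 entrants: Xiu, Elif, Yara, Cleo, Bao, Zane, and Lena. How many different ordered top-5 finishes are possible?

2520

There are 7 choices for 1st place, 6 for 2nd, and so on down to 3 for position 5.
That gives 7 × 6 × 5 × 4 × 3 = 2520.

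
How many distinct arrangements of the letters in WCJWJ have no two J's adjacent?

There are 5!/(2!·2!) = 30 arrangements of WCJWJ in total.
Arrangements with the J's together: treat JJ as one letter, giving (4)!/(2!) = 12.
Hence 30 − 12 = 18.

18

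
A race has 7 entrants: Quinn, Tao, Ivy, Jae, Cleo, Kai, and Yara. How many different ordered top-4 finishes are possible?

840

There are 7 choices for 1st place, 6 for 2nd, and so on down to 4 for position 4.
That gives 7 × 6 × 5 × 4 = 840.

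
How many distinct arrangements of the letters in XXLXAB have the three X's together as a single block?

24

Treat the 3 copies of X as a single block. The multiset to arrange is then {XXX, A, B, L}, 4 items in all.
All 4 items are distinct, so there are (4)! = 24 arrangements.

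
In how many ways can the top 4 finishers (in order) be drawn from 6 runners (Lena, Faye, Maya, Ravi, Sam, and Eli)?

There are 6 choices for 1st place, 5 for 2nd, and so on down to 3 for position 4.
That gives 6 × 5 × 4 × 3 = 360.

360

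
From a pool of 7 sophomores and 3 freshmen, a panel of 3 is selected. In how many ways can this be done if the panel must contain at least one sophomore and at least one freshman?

84

Unrestricted: C(10,3) = 120 ways to pick any 3 of the 10.
Subtract selections that omit an entire group: no sophomores → C(3,3) = 1; no freshmen → C(7,3) = 35.
Both groups omitted at once is impossible, so 120 − 36 = 84.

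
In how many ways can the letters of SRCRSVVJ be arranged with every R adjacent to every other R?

1260

Treat the 2 copies of R as a single block. The multiset to arrange is then {RR, C, J, S, S, V, V}, 7 items in all.
That gives (7)!/(2!·2!) = 1260 arrangements.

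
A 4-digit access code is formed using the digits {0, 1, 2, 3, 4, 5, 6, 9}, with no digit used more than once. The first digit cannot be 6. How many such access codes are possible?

The first digit has 8−1 = 7 choices (anything except 6).
The remaining 3 digits are filled from the other 7 symbols without repetition: 7 × 6 × 5 = 210.
Total: 7 × 210 = 1470.

1470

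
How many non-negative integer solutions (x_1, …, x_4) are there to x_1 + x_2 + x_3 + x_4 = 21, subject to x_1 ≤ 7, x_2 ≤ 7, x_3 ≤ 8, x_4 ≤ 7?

162

Without the upper bounds there are C(24,3) = 2024 ways to split 21 among 4 variables.
Subtract solutions that violate a single cap (substitute x_i' = x_i − (cap_i+1)): x_1 ≥ 8 gives C(16,3) = 560; x_2 ≥ 8 gives C(16,3) = 560; x_3 ≥ 9 gives C(15,3) = 455; x_4 ≥ 8 gives C(16,3) = 560. Together 2135.
Add back pairs where two caps are both exceeded: 56 + 35 + 56 + 35 + 56 + 35 = 273.
By inclusion–exclusion the count is 2024 − 2135 + 273 = 162.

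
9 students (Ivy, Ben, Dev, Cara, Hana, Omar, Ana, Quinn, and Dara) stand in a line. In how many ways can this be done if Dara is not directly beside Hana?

282240

There are 9! = 362880 arrangements in all. If Dara and Hana are adjacent, merging them into one block gives 2·(8)! = 80640 arrangements.
So 362880 − 80640 = 282240 arrangements keep them apart.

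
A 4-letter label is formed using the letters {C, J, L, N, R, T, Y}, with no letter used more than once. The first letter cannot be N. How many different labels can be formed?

720

The first letter has 7−1 = 6 choices (anything except N).
The remaining 3 letters are filled from the other 6 symbols without repetition: 6 × 5 × 4 = 120.
Total: 6 × 120 = 720.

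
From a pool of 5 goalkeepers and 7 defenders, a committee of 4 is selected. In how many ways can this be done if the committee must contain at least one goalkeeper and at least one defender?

Total 4-person selections from all 12: C(12,4) = 495.
Subtract selections that omit an entire group: no goalkeepers → C(7,4) = 35; no defenders → C(5,4) = 5.
Both groups omitted at once is impossible, so 495 − 40 = 455.

455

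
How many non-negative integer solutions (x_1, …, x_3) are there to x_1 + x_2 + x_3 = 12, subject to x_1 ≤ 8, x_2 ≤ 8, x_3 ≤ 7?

Ignoring the caps, the number of non-negative solutions to x_1+…+x_3 = 12 is C(14,2) = 91.
Subtract solutions that violate a single cap (substitute x_i' = x_i − (cap_i+1)): x_1 ≥ 9 gives C(5,2) = 10; x_2 ≥ 9 gives C(5,2) = 10; x_3 ≥ 8 gives C(6,2) = 15. Together 35.
No two caps can be exceeded simultaneously, so the pair terms are all 0.
By inclusion–exclusion the count is 91 − 35 + 0 = 56.

56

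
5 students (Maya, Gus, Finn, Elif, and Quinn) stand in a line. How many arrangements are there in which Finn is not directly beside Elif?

Of the 5! = 120 arrangements, those with Finn and Elif adjacent number 2 × 4! = 48 (treat the pair as a block with 2 internal orders).
Complementary counting: 120 − 48 = 72.

72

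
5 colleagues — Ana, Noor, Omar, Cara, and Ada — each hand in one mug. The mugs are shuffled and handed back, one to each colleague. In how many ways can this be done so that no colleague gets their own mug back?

Count assignments avoiding every fixed point. For any j of the 5 colleagues fixed to their own mug, the other 5−j can be arranged in (5−j)! ways.
By inclusion–exclusion this is Σ_{j=0}^{5} (−1)^j C(5,j)·(5−j)!.
Computing: 120 − 120 + 60 − 20 + 5 − 1 = 44.

44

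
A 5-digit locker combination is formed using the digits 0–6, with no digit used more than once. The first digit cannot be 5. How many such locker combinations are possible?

2160

The first digit has 7−1 = 6 choices (anything except 5).
The remaining 4 digits are filled from the other 6 symbols without repetition: 6 × 5 × 4 × 3 = 360.
Total: 6 × 360 = 2160.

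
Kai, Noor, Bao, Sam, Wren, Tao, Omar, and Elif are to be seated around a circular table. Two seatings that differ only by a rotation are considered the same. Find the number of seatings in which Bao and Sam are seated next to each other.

Treat {Bao, Sam} as one unit (2 internal orders) and seat the resulting 7 units around the table: (6)! circular arrangements.
So 2 × (6)! = 2 × 720 = 1440.

1440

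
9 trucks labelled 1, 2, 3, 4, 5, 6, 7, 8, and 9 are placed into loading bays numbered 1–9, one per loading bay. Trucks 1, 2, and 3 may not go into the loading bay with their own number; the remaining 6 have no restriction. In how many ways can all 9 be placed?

256320

Let Aᵢ (for i ∈ {1, 2, 3}) be the placements that put truck i in its forbidden loading bay. Any j of these fix j positions, leaving (9−j)! ways to fill the rest, and there are C(3,j) ways to pick which j.
By inclusion–exclusion, the number of valid placements is Σ_{j=0}^{3} (−1)^j C(3,j)·(9−j)!.
Computing: 362880 − 120960 + 15120 − 720 = 256320.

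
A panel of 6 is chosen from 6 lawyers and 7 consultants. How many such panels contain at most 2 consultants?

358

Split by how many consultants are chosen (0 through 2).
Sum: C(7,0)·C(6,6) + C(7,1)·C(6,5) + C(7,2)·C(6,4) = 1 + 42 + 315 = 358.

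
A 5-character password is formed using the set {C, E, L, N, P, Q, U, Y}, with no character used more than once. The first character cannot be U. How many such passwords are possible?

The first character has 8−1 = 7 choices (anything except U).
The remaining 4 characters are filled from the other 7 symbols without repetition: 7 × 6 × 5 × 4 = 840.
Total: 7 × 840 = 5880.

5880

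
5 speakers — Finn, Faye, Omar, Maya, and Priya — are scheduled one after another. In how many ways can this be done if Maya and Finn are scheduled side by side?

Treat {Maya, Finn} as a single unit. There are 4 units to order, and the pair itself can be ordered 2 ways.
So the count is 2·(4)! = 48.

48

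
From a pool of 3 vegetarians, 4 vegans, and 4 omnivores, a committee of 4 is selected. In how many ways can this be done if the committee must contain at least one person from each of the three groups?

192

With no constraint there are C(11,4) = 330 possible selections.
Subtract selections that omit an entire group: no vegetarians → C(8,4) = 70; no vegans → C(7,4) = 35; no omnivores → C(7,4) = 35.
Add back selections omitting two groups (i.e. drawn from a single group): C(3,4) + C(4,4) + C(4,4) = 2.
By inclusion–exclusion: 330 − 140 + 2 = 192.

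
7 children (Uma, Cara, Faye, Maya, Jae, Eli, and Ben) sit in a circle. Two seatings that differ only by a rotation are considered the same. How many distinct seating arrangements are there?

Seat Uma anywhere (absorbing the rotational symmetry), then permute the other 6: (6)! = 720.

720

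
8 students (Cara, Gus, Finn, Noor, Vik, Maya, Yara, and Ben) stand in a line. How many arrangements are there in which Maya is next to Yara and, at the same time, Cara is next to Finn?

2880

Treat {Maya,Yara} as one block (2 orders) and {Cara,Finn} as another (2 orders).
That leaves 6 units to arrange: 2 × 2 × 6! = 4 × 720 = 2880.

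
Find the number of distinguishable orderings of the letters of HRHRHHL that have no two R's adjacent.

There are 7!/(4!·2!) = 105 arrangements of HRHRHHL in total.
Arrangements with the R's together: treat RR as one letter, giving (6)!/(4!) = 30.
Subtracting, 105 − 30 = 75 arrangements keep the R's apart.

75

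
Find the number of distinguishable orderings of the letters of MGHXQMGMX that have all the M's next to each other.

1260

Treat the 3 copies of M as a single block. The multiset to arrange is then {MMM, G, G, H, Q, X, X}, 7 items in all.
That gives (7)!/(2!·2!) = 1260 arrangements.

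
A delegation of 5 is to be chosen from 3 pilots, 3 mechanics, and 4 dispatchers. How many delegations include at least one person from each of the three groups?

Unrestricted: C(10,5) = 252 ways to pick any 5 of the 10.
Selections missing a whole group: no pilots → C(7,5) = 21; no mechanics → C(7,5) = 21; no dispatchers → C(6,5) = 6.
Add back selections omitting two groups (i.e. drawn from a single group): C(3,5) + C(3,5) + C(4,5) = 0.
By inclusion–exclusion: 252 − 48 + 0 = 204.

204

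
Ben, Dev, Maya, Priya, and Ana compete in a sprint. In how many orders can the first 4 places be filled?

120

This is an ordered selection of 4 from 5: P(5,4).
That gives 5 × 4 × 3 × 2 = 120.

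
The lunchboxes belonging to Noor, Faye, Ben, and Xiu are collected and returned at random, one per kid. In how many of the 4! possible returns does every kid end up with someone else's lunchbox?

Let Aᵢ be the assignments in which kid i gets their own lunchbox. We want the size of the complement of A₁∪…∪A_4.
By inclusion–exclusion this is Σ_{j=0}^{4} (−1)^j C(4,j)·(4−j)!.
Computing: 24 − 24 + 12 − 4 + 1 = 9.

9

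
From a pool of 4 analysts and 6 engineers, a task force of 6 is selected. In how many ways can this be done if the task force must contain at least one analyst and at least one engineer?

Unrestricted: C(10,6) = 210 ways to pick any 6 of the 10.
Subtract selections that omit an entire group: no analysts → C(6,6) = 1; no engineers → C(4,6) = 0.
Both groups omitted at once is impossible, so 210 − 1 = 209.

209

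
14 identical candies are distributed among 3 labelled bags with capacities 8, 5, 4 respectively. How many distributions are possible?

10

By stars and bars, unrestricted non-negative solutions to x_1+…+x_3 = 14 number C(14+2,2) = 120.
Subtract solutions that violate a single cap (substitute x_i' = x_i − (cap_i+1)): x_1 ≥ 9 gives C(7,2) = 21; x_2 ≥ 6 gives C(10,2) = 45; x_3 ≥ 5 gives C(11,2) = 55. Together 121.
Add back pairs where two caps are both exceeded: 0 + 1 + 10 = 11.
By inclusion–exclusion the count is 120 − 121 + 11 = 10.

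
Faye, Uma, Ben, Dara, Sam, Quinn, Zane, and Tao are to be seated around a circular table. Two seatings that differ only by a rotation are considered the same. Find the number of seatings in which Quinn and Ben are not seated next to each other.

Without the restriction there are (7)! = 5040 seatings.
Those with Quinn next to Ben: fuse the pair into one unit and seat 7 units around a circle — 2·(6)! = 1440.
Subtracting, 5040 − 1440 = 3600.

3600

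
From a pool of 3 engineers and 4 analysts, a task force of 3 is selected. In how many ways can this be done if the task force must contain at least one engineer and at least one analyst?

30

Unrestricted: C(7,3) = 35 ways to pick any 3 of the 7.
Subtract selections that omit an entire group: no engineers → C(4,3) = 4; no analysts → C(3,3) = 1.
Both groups omitted at once is impossible, so 35 − 5 = 30.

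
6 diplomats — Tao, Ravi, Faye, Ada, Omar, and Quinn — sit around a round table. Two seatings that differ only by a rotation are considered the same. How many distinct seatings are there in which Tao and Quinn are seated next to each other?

Glue Tao and Quinn into a block (2 internal orders). Seating 5 units around a circle gives (4)! arrangements.
So 2 × (4)! = 2 × 24 = 48.

48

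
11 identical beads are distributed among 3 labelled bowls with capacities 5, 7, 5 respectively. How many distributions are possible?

Without the upper bounds there are C(13,2) = 78 ways to split 11 among 3 bowls.
Subtract solutions that violate a single cap (substitute x_i' = x_i − (cap_i+1)): x_1 ≥ 6 gives C(7,2) = 21; x_2 ≥ 8 gives C(5,2) = 10; x_3 ≥ 6 gives C(7,2) = 21. Together 52.
No two caps can be exceeded simultaneously, so the pair terms are all 0.
By inclusion–exclusion the count is 78 − 52 + 0 = 26.

26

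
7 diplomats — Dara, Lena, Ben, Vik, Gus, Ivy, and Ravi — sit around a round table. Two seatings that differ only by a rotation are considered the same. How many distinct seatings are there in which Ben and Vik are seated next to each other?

Treat {Ben, Vik} as one unit (2 internal orders) and seat the resulting 6 units around the table: (5)! circular arrangements.
So 2 × (5)! = 2 × 120 = 240.

240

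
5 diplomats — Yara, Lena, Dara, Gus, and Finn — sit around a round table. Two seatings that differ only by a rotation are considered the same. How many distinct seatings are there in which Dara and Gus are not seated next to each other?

12

Without the restriction there are (4)! = 24 seatings.
Those with Dara next to Gus: fuse the pair into one unit and seat 4 units around a circle — 2·(3)! = 12.
Subtracting, 24 − 12 = 12.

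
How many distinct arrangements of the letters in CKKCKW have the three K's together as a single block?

12

Treat the 3 copies of K as a single block. The multiset to arrange is then {KKK, C, C, W}, 4 items in all.
That gives (4)!/(2!) = 12 arrangements.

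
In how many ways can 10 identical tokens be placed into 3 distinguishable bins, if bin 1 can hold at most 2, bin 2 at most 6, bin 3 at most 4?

6

Without the upper bounds there are C(12,2) = 66 ways to split 10 among 3 bins.
Subtract solutions that violate a single cap (substitute x_i' = x_i − (cap_i+1)): x_1 ≥ 3 gives C(9,2) = 36; x_2 ≥ 7 gives C(5,2) = 10; x_3 ≥ 5 gives C(7,2) = 21. Together 67.
Add back pairs where two caps are both exceeded: 1 + 6 + 0 = 7.
By inclusion–exclusion the count is 66 − 67 + 7 = 6.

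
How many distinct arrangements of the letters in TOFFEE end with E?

60

With the last slot taken by E, it remains to arrange the other 5 letters (TOFFE).
Those 5 letters have F appearing twice, giving (5)!/(2!) = 60.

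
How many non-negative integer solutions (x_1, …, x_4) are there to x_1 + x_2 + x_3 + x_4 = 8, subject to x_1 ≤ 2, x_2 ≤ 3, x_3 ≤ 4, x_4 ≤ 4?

By stars and bars, unrestricted non-negative solutions to x_1+…+x_4 = 8 number C(8+3,3) = 165.
Subtract solutions that violate a single cap (substitute x_i' = x_i − (cap_i+1)): x_1 ≥ 3 gives C(8,3) = 56; x_2 ≥ 4 gives C(7,3) = 35; x_3 ≥ 5 gives C(6,3) = 20; x_4 ≥ 5 gives C(6,3) = 20. Together 131.
Add back pairs where two caps are both exceeded: 4 + 1 + 1 + 0 + 0 + 0 = 6.
By inclusion–exclusion the count is 165 − 131 + 6 = 40.

40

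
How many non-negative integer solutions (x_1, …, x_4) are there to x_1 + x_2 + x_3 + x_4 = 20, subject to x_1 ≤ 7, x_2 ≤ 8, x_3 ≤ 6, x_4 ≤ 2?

Ignoring the caps, the number of non-negative solutions to x_1+…+x_4 = 20 is C(23,3) = 1771.
Subtract solutions that violate a single cap (substitute x_i' = x_i − (cap_i+1)): x_1 ≥ 8 gives C(15,3) = 455; x_2 ≥ 9 gives C(14,3) = 364; x_3 ≥ 7 gives C(16,3) = 560; x_4 ≥ 3 gives C(20,3) = 1140. Together 2519.
Add back pairs where two caps are both exceeded: 20 + 56 + 220 + 35 + 165 + 286 = 782.
Subtract triples: 0 + 1 + 10 + 4 = 15.
By inclusion–exclusion the count is 1771 − 2519 + 782 − 15 = 19.

19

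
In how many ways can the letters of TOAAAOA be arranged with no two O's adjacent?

There are 7!/(4!·2!) = 105 arrangements of TOAAAOA in total.
If the two O's are adjacent, glue them into one block, leaving 6 items to arrange: (6)!/(4!) = 30 ways.
Hence 105 − 30 = 75.

75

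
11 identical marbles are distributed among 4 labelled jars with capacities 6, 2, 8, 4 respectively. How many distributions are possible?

94

By stars and bars, unrestricted non-negative solutions to x_1+…+x_4 = 11 number C(11+3,3) = 364.
Subtract solutions that violate a single cap (substitute x_i' = x_i − (cap_i+1)): x_1 ≥ 7 gives C(7,3) = 35; x_2 ≥ 3 gives C(11,3) = 165; x_3 ≥ 9 gives C(5,3) = 10; x_4 ≥ 5 gives C(9,3) = 84. Together 294.
Add back pairs where two caps are both exceeded: 4 + 0 + 0 + 0 + 20 + 0 = 24.
By inclusion–exclusion the count is 364 − 294 + 24 = 94.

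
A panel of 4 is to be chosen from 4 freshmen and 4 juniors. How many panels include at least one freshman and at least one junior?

Total 4-person selections from all 8: C(8,4) = 70.
Subtract selections that omit an entire group: no freshmen → C(4,4) = 1; no juniors → C(4,4) = 1.
Both groups omitted at once is impossible, so 70 − 2 = 68.

68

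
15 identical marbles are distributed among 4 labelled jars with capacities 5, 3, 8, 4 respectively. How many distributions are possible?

By stars and bars, unrestricted non-negative solutions to x_1+…+x_4 = 15 number C(15+3,3) = 816.
Subtract solutions that violate a single cap (substitute x_i' = x_i − (cap_i+1)): x_1 ≥ 6 gives C(12,3) = 220; x_2 ≥ 4 gives C(14,3) = 364; x_3 ≥ 9 gives C(9,3) = 84; x_4 ≥ 5 gives C(13,3) = 286. Together 954.
Add back pairs where two caps are both exceeded: 56 + 1 + 35 + 10 + 84 + 4 = 190.
Subtract triples: 0 + 1 + 0 + 0 = 1.
By inclusion–exclusion the count is 816 − 954 + 190 − 1 = 51.

51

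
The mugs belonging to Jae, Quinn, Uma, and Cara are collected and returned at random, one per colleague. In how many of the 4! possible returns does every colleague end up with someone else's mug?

9

This is the derangement count D_4: permutations of 4 items with no fixed point.
By inclusion–exclusion this is Σ_{j=0}^{4} (−1)^j C(4,j)·(4−j)!.
Computing: 24 − 24 + 12 − 4 + 1 = 9.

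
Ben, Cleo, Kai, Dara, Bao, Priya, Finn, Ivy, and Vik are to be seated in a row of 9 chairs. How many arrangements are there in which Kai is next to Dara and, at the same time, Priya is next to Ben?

20160

Treat {Kai,Dara} as one block (2 orders) and {Priya,Ben} as another (2 orders).
That leaves 7 units to arrange: 2 × 2 × 7! = 4 × 5040 = 20160.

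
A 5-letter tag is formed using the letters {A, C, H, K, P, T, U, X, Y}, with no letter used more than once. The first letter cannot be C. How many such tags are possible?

The first letter has 9−1 = 8 choices (anything except C).
The remaining 4 letters are filled from the other 8 symbols without repetition: 8 × 7 × 6 × 5 = 1680.
Total: 8 × 1680 = 13440.

13440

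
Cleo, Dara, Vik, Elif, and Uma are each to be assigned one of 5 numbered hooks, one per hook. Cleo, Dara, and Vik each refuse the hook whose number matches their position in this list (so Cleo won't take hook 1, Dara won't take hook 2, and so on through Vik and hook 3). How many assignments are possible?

Let Aᵢ (for i ∈ {1, 2, 3}) be the placements that put person i in their forbidden hook. Any j of these fix j positions, leaving (5−j)! ways to fill the rest, and there are C(3,j) ways to pick which j.
By inclusion–exclusion, the number of valid placements is Σ_{j=0}^{3} (−1)^j C(3,j)·(5−j)!.
Computing: 120 − 72 + 18 − 2 = 64.

64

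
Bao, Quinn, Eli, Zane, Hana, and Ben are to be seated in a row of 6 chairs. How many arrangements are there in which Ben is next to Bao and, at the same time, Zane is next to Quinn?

Treat {Ben,Bao} as one block (2 orders) and {Zane,Quinn} as another (2 orders).
That leaves 4 units to arrange: 2 × 2 × 4! = 4 × 24 = 96.

96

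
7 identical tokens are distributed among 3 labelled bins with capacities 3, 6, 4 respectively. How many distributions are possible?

By stars and bars, unrestricted non-negative solutions to x_1+…+x_3 = 7 number C(7+2,2) = 36.
Subtract solutions that violate a single cap (substitute x_i' = x_i − (cap_i+1)): x_1 ≥ 4 gives C(5,2) = 10; x_2 ≥ 7 gives C(2,2) = 1; x_3 ≥ 5 gives C(4,2) = 6. Together 17.
No two caps can be exceeded simultaneously, so the pair terms are all 0.
By inclusion–exclusion the count is 36 − 17 + 0 = 19.

19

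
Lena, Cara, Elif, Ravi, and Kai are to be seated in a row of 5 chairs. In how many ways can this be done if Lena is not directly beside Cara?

72

There are 5! = 120 arrangements in all. If Lena and Cara are adjacent, merging them into one block gives 2·(4)! = 48 arrangements.
Complementary counting: 120 − 48 = 72.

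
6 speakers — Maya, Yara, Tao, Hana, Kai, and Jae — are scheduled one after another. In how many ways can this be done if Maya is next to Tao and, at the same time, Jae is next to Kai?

Treat {Maya,Tao} as one block (2 orders) and {Jae,Kai} as another (2 orders).
That leaves 4 units to arrange: 2 × 2 × 4! = 4 × 24 = 96.

96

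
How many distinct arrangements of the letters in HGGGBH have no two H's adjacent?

40

There are 6!/(3!·2!) = 60 arrangements of HGGGBH in total.
Arrangements with the H's together: treat HH as one letter, giving (5)!/(3!) = 20.
Subtracting, 60 − 20 = 40 arrangements keep the H's apart.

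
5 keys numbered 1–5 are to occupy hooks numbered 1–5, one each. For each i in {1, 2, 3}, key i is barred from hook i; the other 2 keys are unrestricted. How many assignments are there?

Let Aᵢ (for i ∈ {1, 2, 3}) be the placements that put key i in its forbidden hook. Any j of these fix j positions, leaving (5−j)! ways to fill the rest, and there are C(3,j) ways to pick which j.
By inclusion–exclusion, the number of valid placements is Σ_{j=0}^{3} (−1)^j C(3,j)·(5−j)!.
Computing: 120 − 72 + 18 − 2 = 64.

64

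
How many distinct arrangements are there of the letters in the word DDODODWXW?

DDODODWXW has 9 letters with D appearing 4 times, O appearing twice, and W appearing twice.
So there are 9! / (4!·2!·2!) = 3780 distinguishable arrangements.

3780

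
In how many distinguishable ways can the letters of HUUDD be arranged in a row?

30

The 5 letters of HUUDD have repeats: D appearing twice and U appearing twice.
The number of distinct arrangements is 5!/(2!·2!) = 120/4 = 30.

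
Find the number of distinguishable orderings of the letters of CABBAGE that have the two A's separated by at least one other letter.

There are 7!/(2!·2!) = 1260 arrangements of CABBAGE in total.
If the two A's are adjacent, glue them into one block, leaving 6 items to arrange: (6)!/(2!) = 360 ways.
Hence 1260 − 360 = 900.

900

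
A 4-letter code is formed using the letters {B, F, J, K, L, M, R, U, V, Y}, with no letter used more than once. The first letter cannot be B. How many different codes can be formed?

4536

The first letter has 10−1 = 9 choices (anything except B).
The remaining 3 letters are filled from the other 9 symbols without repetition: 9 × 8 × 7 = 504.
Total: 9 × 504 = 4536.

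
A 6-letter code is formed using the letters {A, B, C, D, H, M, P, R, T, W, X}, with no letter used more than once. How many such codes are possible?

With no repetition, fill the 6 letters in order: 11 choices, then 10, down to 6.
11 × 10 × 9 × 8 × 7 × 6 = 332640.

332640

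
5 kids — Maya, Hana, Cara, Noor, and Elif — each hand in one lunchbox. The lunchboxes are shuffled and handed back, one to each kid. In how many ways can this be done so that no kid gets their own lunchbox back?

44

Count assignments avoiding every fixed point. For any j of the 5 kids fixed to their own lunchbox, the other 5−j can be arranged in (5−j)! ways.
By inclusion–exclusion this is Σ_{j=0}^{5} (−1)^j C(5,j)·(5−j)!.
Computing: 120 − 120 + 60 − 20 + 5 − 1 = 44.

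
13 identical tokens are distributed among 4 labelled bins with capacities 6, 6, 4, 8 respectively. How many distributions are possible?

200

Ignoring the caps, the number of non-negative solutions to x_1+…+x_4 = 13 is C(16,3) = 560.
Subtract solutions that violate a single cap (substitute x_i' = x_i − (cap_i+1)): x_1 ≥ 7 gives C(9,3) = 84; x_2 ≥ 7 gives C(9,3) = 84; x_3 ≥ 5 gives C(11,3) = 165; x_4 ≥ 9 gives C(7,3) = 35. Together 368.
Add back pairs where two caps are both exceeded: 0 + 4 + 0 + 4 + 0 + 0 = 8.
By inclusion–exclusion the count is 560 − 368 + 8 = 200.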